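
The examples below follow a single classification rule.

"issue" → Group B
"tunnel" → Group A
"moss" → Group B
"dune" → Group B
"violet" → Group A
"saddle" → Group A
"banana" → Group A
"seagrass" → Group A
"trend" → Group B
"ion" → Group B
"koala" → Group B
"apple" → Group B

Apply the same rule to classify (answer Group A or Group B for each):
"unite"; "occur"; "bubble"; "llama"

Group B, Group B, Group A, Group B

The rule appears to be: length ≥ 6.
"unite": Group B (length 5). "occur": Group B (length 5). "bubble": Group A (length 6). "llama": Group B (length 5).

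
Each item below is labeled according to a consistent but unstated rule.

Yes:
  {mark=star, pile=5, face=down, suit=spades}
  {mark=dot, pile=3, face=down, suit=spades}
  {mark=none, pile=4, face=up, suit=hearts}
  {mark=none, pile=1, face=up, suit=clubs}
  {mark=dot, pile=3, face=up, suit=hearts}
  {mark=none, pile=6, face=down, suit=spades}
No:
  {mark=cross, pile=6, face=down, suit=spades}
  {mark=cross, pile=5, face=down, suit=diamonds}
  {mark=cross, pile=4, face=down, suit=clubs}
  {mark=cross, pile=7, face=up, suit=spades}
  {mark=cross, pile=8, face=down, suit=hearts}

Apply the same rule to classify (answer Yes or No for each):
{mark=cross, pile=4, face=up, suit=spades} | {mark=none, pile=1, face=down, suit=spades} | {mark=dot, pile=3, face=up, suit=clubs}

The pattern is that an item is 'Yes' exactly when: mark is not cross.

No, Yes, Yes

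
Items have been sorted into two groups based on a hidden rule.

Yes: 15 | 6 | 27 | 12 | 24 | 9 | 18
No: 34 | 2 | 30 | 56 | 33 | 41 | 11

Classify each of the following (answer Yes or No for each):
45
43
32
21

No, No, No, Yes

Rule: multiple of 3 AND at most 27. This holds for each 'Yes' example and fails for each 'No' one.
45: 45 = 3·15, 45 > 27, doesn't qualify → No.
43: 43 = 3·14 + 1, 43 > 27, doesn't qualify → No.
32: 32 = 3·10 + 2, 32 > 27, doesn't qualify → No.
21: 21 = 3·7, 21 ≤ 27, meets the rule → Yes.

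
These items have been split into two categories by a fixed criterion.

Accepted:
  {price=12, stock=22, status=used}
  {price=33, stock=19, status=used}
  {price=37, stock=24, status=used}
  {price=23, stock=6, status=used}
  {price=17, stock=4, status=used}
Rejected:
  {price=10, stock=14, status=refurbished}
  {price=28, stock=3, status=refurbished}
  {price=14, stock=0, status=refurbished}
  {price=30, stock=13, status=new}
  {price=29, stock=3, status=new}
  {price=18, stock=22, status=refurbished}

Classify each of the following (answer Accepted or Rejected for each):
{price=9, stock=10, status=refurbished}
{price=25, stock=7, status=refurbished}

The classifier is using: status is used.

Rejected, Rejected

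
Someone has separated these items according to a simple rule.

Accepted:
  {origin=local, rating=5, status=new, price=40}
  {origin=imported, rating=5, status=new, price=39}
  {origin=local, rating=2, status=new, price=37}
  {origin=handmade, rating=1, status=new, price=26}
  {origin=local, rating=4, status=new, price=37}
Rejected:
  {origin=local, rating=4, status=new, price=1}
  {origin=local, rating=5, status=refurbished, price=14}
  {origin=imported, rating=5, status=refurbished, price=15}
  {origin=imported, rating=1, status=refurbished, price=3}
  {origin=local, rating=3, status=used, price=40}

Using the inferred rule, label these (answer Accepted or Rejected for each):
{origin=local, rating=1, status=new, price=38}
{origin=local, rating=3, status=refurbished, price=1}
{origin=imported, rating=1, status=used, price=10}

Every 'Accepted' example satisfies: status is new AND price ≥ 3. None of the 'Rejected' examples do.
{origin=local, rating=1, status=new, price=38} → status is new, price = 38 → Accepted. {origin=local, rating=3, status=refurbished, price=1} → status is refurbished, price = 1 → Rejected. {origin=imported, rating=1, status=used, price=10} → status is used, price = 10 → Rejected.

Accepted, Rejected, Rejected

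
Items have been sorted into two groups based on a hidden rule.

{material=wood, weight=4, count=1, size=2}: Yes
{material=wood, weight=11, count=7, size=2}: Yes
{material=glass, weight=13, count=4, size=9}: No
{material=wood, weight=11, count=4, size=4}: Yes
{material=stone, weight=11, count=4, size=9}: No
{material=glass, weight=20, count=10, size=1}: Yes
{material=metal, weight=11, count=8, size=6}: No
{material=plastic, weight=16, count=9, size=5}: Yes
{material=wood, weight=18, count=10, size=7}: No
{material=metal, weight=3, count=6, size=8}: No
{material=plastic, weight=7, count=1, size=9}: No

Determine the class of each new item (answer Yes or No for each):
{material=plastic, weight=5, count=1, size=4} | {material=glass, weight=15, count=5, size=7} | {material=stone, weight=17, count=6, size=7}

All 'Yes' examples share one property — size ≤ 5 — and every 'No' example lacks it.
Yes: {material=plastic, weight=5, count=1, size=4}, since size = 4.
No: {material=glass, weight=15, count=5, size=7}, since size = 7.
No: {material=stone, weight=17, count=6, size=7}, since size = 7.

Yes, No, No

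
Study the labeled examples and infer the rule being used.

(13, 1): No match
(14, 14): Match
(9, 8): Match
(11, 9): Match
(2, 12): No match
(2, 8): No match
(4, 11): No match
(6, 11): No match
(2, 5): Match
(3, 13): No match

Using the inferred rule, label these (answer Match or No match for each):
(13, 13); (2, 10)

The simplest hypothesis consistent with all the labels is: |first − second| ≤ 3.

Match, No match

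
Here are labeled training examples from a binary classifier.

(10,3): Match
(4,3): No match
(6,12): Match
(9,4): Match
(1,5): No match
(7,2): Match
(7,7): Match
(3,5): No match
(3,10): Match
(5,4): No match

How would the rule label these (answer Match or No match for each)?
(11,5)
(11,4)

Rule: max ≥ 6. This holds for each 'Match' example and fails for each 'No match' one.
(11,5) → max 11 → Match. (11,4) → max 11 → Match.

Match, Match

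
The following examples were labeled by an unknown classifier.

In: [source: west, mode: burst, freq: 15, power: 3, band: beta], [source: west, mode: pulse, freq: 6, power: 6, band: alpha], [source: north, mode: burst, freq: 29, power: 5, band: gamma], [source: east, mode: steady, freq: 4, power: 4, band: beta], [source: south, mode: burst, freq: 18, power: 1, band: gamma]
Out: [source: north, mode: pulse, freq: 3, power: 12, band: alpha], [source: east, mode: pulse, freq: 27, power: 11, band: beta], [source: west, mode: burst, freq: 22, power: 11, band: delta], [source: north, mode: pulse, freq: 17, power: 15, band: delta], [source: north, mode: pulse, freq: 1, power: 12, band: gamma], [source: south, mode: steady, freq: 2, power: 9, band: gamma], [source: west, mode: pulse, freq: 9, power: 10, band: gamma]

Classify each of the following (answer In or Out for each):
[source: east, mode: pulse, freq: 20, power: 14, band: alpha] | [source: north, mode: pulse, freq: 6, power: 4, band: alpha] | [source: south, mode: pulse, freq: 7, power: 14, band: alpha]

Out, In, Out

Rule: power ≤ 6. This holds for each 'In' example and fails for each 'Out' one.
[source: east, mode: pulse, freq: 20, power: 14, band: alpha]: Out (power = 14). [source: north, mode: pulse, freq: 6, power: 4, band: alpha]: In (power = 4). [source: south, mode: pulse, freq: 7, power: 14, band: alpha]: Out (power = 14).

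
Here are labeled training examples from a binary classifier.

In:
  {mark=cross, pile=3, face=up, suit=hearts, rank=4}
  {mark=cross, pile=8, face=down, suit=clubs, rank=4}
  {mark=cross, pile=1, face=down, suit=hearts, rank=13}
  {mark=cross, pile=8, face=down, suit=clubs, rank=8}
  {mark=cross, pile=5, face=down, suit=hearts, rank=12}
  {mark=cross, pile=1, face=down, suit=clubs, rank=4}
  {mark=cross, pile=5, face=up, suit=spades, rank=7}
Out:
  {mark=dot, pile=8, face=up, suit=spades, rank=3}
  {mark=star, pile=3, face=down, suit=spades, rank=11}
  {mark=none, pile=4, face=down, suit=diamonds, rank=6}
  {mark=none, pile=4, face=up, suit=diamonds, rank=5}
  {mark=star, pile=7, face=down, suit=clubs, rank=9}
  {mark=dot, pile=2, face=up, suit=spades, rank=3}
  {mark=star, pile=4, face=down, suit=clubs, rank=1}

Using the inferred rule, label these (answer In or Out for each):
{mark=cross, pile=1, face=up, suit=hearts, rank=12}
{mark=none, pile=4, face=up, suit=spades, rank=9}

In, Out

'In' ⟺ mark is cross.
{mark=cross, pile=1, face=up, suit=hearts, rank=12}: In (mark is cross). {mark=none, pile=4, face=up, suit=spades, rank=9}: Out (mark is none).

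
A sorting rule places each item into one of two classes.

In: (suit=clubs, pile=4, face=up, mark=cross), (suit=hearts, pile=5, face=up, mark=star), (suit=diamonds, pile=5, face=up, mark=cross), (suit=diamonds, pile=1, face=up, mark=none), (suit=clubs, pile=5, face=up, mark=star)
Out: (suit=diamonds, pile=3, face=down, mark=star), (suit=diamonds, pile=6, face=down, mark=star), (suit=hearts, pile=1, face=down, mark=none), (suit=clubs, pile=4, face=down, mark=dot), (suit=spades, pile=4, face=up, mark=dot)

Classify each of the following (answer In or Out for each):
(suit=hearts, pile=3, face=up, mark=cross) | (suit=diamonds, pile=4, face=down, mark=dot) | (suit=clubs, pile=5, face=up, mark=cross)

The classifier is using: mark is not dot AND face is up.
(suit=hearts, pile=3, face=up, mark=cross) — mark is cross, face is up, hence In. (suit=diamonds, pile=4, face=down, mark=dot) — mark is dot, face is down, hence Out. (suit=clubs, pile=5, face=up, mark=cross) — mark is cross, face is up, hence In.

In, Out, In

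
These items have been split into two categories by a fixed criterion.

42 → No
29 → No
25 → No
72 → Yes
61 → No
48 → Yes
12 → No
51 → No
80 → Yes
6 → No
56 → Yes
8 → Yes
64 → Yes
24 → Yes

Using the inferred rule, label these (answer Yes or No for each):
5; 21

The simplest hypothesis consistent with all the labels is: multiple of 8.
5 → 5 = 8·0 + 5 → No. 21 → 21 = 8·2 + 5 → No.

No, No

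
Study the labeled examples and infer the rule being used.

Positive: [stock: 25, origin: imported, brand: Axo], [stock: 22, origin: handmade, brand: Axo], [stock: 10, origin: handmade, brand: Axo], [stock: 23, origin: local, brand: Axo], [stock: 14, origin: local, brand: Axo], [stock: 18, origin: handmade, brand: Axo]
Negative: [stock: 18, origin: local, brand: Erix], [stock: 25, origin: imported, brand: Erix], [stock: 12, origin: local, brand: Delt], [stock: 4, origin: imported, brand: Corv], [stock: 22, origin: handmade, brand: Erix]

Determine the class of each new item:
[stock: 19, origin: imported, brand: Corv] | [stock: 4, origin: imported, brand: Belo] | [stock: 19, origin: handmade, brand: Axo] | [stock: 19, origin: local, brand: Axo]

The classifier is using: brand is Axo.
[stock: 19, origin: imported, brand: Corv]: brand is Corv — doesn't qualify, so Negative.
[stock: 4, origin: imported, brand: Belo]: brand is Belo — doesn't qualify, so Negative.
[stock: 19, origin: handmade, brand: Axo]: brand is Axo — matches, so Positive.
[stock: 19, origin: local, brand: Axo]: brand is Axo — matches, so Positive.

Negative, Negative, Positive, Positive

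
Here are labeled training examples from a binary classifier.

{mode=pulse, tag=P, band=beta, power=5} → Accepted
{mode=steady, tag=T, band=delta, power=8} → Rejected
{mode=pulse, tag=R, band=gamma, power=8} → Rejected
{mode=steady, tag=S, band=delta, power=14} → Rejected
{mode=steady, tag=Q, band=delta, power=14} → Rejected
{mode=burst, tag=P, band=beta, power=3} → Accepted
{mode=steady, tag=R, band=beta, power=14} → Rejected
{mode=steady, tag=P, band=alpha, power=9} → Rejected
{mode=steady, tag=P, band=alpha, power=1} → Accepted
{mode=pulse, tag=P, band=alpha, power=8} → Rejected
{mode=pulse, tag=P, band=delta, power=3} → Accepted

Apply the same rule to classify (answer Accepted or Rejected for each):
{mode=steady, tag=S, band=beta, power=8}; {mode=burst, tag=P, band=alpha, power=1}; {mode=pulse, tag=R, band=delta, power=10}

Rejected, Accepted, Rejected

The rule appears to be: power ≤ 5.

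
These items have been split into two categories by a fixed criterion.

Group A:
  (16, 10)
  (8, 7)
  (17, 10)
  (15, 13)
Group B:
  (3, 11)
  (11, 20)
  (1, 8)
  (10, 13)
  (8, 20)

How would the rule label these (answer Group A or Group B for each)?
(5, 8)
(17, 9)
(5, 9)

Group B, Group A, Group B

The common property of the 'Group A' items is: first > second. No 'Group B' item has it.
(5, 8) — 5 < 8, hence Group B. (17, 9) — 17 > 9, hence Group A. (5, 9) — 5 < 9, hence Group B.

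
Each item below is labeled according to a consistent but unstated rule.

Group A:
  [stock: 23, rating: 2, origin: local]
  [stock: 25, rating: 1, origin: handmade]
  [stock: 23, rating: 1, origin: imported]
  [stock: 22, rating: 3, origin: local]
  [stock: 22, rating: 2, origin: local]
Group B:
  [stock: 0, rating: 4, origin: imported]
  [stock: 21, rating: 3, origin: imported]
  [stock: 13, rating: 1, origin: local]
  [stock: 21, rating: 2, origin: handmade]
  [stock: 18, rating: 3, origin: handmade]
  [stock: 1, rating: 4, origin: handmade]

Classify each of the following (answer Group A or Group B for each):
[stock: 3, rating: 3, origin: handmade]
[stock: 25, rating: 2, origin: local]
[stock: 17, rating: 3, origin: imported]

Group B, Group A, Group B

The classifier is using: stock ≥ 22.
[stock: 3, rating: 3, origin: handmade]: stock = 3, does not satisfy this → Group B.
[stock: 25, rating: 2, origin: local]: stock = 25, checks out → Group A.
[stock: 17, rating: 3, origin: imported]: stock = 17, does not satisfy this → Group B.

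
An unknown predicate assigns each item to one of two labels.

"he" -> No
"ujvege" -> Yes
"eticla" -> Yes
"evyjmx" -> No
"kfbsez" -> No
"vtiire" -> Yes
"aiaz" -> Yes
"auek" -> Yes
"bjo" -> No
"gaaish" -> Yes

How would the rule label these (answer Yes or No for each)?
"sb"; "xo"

One predicate separates the groups cleanly: has ≥ 2 vowels.

No, No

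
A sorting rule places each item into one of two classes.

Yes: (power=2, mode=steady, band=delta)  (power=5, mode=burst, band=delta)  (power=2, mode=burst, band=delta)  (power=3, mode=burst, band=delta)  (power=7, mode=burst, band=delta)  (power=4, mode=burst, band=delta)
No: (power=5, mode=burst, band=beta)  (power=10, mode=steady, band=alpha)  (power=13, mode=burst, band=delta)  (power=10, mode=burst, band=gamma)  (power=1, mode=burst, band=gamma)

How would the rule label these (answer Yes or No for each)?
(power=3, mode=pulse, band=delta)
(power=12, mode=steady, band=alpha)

One predicate separates the groups cleanly: band is delta AND power ≤ 7.
(power=3, mode=pulse, band=delta) — band is delta, power = 3, hence Yes.
(power=12, mode=steady, band=alpha) — band is alpha, power = 12, hence No.

Yes, No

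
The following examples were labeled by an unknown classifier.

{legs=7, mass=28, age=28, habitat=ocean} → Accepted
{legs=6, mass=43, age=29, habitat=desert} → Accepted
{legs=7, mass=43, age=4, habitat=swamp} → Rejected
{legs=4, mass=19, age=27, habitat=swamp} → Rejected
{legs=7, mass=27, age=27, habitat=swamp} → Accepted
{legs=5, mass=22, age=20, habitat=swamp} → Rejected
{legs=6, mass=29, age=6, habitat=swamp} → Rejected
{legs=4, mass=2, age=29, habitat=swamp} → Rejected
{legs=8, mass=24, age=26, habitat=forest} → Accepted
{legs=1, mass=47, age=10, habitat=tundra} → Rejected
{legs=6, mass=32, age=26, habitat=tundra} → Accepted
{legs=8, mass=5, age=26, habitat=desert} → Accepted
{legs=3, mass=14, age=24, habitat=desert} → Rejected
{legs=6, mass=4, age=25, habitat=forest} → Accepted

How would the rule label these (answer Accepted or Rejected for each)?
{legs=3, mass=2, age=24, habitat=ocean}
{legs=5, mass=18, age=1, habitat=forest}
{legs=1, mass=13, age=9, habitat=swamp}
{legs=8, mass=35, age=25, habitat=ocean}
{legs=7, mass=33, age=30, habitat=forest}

Rejected, Rejected, Rejected, Accepted, Accepted

All 'Accepted' examples share one property — age ≥ 10 AND legs ≥ 6 — and every 'Rejected' example lacks it.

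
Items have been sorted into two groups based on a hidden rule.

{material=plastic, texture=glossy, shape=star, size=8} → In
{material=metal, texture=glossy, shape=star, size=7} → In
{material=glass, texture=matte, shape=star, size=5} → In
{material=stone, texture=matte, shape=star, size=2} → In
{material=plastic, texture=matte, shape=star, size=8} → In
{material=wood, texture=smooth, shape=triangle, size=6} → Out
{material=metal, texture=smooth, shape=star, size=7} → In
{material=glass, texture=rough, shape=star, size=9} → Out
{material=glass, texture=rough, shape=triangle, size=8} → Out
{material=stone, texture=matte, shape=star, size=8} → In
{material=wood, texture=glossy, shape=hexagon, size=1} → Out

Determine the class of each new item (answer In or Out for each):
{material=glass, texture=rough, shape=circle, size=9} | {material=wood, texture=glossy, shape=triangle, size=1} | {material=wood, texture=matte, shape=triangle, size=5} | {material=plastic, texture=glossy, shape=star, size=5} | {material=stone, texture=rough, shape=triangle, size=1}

The pattern is that an item is 'In' exactly when: shape is star AND size ≤ 8.
{material=glass, texture=rough, shape=circle, size=9}: Out (shape is circle, size = 9).
{material=wood, texture=glossy, shape=triangle, size=1}: Out (shape is triangle, size = 1).
{material=wood, texture=matte, shape=triangle, size=5}: Out (shape is triangle, size = 5).
{material=plastic, texture=glossy, shape=star, size=5}: In (shape is star, size = 5).
{material=stone, texture=rough, shape=triangle, size=1}: Out (shape is triangle, size = 1).

Out, Out, Out, In, Out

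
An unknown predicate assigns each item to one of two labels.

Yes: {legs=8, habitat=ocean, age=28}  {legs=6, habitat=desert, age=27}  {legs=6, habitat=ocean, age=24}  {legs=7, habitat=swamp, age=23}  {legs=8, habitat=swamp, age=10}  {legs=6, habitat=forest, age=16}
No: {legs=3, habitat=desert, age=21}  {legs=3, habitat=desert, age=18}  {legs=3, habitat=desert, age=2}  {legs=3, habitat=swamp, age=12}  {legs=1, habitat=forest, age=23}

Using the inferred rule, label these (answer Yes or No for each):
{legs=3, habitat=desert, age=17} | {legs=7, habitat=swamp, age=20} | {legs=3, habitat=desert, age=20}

No, Yes, No

Rule: legs ≥ 6. This holds for each 'Yes' example and fails for each 'No' one.
{legs=3, habitat=desert, age=17} — legs = 3, hence No. {legs=7, habitat=swamp, age=20} — legs = 7, hence Yes. {legs=3, habitat=desert, age=20} — legs = 3, hence No.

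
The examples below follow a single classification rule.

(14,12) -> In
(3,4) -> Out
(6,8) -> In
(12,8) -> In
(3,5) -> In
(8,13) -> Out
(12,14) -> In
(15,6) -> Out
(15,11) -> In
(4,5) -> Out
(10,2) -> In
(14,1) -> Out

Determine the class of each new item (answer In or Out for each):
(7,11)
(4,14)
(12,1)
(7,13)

Checking candidate rules against both groups, what survives is: sum is even.

In, In, Out, In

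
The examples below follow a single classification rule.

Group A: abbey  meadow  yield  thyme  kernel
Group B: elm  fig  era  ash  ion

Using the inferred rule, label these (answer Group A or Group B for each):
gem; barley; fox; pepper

Group B, Group A, Group B, Group A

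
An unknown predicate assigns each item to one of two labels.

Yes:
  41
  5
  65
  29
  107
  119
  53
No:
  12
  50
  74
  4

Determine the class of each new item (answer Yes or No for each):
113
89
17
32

Rule: odd. This holds for each 'Yes' example and fails for each 'No' one.

Yes, Yes, Yes, No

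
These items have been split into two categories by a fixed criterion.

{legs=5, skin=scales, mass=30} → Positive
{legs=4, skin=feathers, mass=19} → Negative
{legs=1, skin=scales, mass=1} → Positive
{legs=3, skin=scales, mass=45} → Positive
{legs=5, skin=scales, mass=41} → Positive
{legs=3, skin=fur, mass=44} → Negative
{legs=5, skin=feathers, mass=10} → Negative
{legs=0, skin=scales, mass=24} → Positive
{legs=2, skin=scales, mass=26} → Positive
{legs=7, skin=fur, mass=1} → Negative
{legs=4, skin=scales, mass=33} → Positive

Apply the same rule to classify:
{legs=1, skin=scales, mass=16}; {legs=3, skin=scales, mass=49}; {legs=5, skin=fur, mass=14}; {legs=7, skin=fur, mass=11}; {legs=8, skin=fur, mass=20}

All 'Positive' examples share one property — skin is scales — and every 'Negative' example lacks it.

Positive, Positive, Negative, Negative, Negative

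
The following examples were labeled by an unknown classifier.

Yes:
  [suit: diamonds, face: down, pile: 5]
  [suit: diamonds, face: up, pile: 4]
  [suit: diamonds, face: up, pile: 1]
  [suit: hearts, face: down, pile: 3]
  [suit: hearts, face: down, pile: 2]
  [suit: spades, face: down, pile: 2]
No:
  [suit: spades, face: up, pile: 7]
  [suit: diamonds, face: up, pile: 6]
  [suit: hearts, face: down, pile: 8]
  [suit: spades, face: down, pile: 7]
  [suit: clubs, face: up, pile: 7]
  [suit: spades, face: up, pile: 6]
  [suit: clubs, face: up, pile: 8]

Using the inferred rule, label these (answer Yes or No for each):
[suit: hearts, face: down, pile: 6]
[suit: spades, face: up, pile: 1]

No, Yes

The pattern is that an item is 'Yes' exactly when: pile ≤ 5.
[suit: hearts, face: down, pile: 6]: pile = 6 — doesn't match, so No.
[suit: spades, face: up, pile: 1]: pile = 1 — meets the rule, so Yes.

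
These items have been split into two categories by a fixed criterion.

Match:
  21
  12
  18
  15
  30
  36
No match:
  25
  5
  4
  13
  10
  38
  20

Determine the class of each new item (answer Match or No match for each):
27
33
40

Match, Match, No match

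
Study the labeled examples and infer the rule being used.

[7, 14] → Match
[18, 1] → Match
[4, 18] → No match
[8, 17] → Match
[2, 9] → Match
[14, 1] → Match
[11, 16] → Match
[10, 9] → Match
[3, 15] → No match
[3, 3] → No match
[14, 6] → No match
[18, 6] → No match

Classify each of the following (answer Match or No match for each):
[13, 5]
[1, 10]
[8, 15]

No match, Match, Match

The common property of the 'Match' items is: sum is odd. No 'No match' item has it.
[13, 5] — 13+5 = 18, hence No match.
[1, 10] — 1+10 = 11, hence Match.
[8, 15] — 8+15 = 23, hence Match.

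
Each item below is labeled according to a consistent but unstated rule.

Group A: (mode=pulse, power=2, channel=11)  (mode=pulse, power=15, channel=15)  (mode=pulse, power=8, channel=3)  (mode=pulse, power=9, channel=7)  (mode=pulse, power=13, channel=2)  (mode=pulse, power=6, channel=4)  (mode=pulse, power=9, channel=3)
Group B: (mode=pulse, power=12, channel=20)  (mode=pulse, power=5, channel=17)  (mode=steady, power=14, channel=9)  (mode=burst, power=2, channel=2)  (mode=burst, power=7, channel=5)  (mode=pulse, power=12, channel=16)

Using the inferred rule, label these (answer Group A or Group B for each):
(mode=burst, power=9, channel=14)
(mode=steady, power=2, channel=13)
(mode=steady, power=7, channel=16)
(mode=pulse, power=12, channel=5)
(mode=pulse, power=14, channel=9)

Rule: mode is pulse AND channel ≤ 15. This holds for each 'Group A' example and fails for each 'Group B' one.
(mode=burst, power=9, channel=14): Group B (mode is burst, channel = 14).
(mode=steady, power=2, channel=13): Group B (mode is steady, channel = 13).
(mode=steady, power=7, channel=16): Group B (mode is steady, channel = 16).
(mode=pulse, power=12, channel=5): Group A (mode is pulse, channel = 5).
(mode=pulse, power=14, channel=9): Group A (mode is pulse, channel = 9).

Group B, Group B, Group B, Group A, Group A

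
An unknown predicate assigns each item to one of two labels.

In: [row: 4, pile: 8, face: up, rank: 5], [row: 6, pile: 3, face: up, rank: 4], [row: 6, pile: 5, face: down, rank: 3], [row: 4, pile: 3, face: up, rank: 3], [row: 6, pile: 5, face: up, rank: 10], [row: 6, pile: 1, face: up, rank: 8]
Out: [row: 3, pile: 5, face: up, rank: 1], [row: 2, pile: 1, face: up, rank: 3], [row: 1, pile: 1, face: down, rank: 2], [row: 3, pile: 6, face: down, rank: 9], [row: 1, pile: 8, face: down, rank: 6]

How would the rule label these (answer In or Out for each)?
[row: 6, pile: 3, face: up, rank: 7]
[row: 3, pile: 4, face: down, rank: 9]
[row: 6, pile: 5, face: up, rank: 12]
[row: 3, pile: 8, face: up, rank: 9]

In, Out, In, Out

The pattern is that an item is 'In' exactly when: row ≥ 4.
[row: 6, pile: 3, face: up, rank: 7]: row = 6, meets the rule → In.
[row: 3, pile: 4, face: down, rank: 9]: row = 3, lacks this property → Out.
[row: 6, pile: 5, face: up, rank: 12]: row = 6, meets the rule → In.
[row: 3, pile: 8, face: up, rank: 9]: row = 3, lacks this property → Out.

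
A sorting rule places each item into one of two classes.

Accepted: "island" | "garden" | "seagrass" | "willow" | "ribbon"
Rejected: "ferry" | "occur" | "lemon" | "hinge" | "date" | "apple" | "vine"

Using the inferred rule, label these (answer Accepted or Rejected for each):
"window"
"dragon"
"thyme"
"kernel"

The classifier is using: length ≥ 6.
"window" → length 6 → Accepted.
"dragon" → length 6 → Accepted.
"thyme" → length 5 → Rejected.
"kernel" → length 6 → Accepted.

Accepted, Accepted, Rejected, Accepted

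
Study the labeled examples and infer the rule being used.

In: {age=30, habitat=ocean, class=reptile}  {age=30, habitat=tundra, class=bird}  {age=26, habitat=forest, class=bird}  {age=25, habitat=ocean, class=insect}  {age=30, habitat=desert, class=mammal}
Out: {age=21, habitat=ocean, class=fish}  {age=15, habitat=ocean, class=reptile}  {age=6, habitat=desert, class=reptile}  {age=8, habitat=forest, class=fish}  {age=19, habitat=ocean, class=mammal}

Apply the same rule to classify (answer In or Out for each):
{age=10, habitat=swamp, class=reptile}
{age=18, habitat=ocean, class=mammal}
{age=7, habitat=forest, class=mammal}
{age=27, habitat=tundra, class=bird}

Out, Out, Out, In

A rule that fits every label: age ≥ 25 — true of each 'In' example, false of each 'Out' one.
{age=10, habitat=swamp, class=reptile}: age = 10 — does not fit, so Out. {age=18, habitat=ocean, class=mammal}: age = 18 — does not fit, so Out. {age=7, habitat=forest, class=mammal}: age = 7 — does not fit, so Out. {age=27, habitat=tundra, class=bird}: age = 27 — has this property, so In.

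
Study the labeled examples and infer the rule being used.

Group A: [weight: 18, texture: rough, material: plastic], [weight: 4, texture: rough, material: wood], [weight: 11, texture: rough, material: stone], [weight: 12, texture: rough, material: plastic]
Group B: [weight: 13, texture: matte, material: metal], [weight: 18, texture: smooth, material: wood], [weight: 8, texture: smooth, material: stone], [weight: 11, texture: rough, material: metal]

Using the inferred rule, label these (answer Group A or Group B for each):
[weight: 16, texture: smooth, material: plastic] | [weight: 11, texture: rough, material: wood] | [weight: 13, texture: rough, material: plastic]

Group B, Group A, Group A

Every 'Group A' example satisfies: material is not metal AND texture is rough. None of the 'Group B' examples do.
[weight: 16, texture: smooth, material: plastic]: Group B (material is plastic, texture is smooth).
[weight: 11, texture: rough, material: wood]: Group A (material is wood, texture is rough).
[weight: 13, texture: rough, material: plastic]: Group A (material is plastic, texture is rough).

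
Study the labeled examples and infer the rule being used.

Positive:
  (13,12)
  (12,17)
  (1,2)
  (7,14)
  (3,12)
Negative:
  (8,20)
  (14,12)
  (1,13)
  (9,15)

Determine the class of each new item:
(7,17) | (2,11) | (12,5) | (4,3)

Negative, Positive, Positive, Positive

The rule appears to be: sum is odd.
Negative: (7,17), since 7+17 = 24.
Positive: (2,11), since 2+11 = 13.
Positive: (12,5), since 12+5 = 17.
Positive: (4,3), since 4+3 = 7.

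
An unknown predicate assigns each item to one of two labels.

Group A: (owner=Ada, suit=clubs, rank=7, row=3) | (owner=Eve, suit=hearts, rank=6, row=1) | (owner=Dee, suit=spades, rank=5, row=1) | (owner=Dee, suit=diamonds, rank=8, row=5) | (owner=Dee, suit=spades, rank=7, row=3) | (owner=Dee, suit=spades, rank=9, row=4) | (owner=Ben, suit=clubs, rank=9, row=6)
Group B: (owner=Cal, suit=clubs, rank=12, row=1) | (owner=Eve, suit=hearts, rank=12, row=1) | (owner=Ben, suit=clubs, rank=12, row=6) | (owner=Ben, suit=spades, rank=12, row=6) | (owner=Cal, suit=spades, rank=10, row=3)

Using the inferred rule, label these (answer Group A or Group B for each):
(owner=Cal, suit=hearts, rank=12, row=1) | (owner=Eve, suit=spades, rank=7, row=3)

Group B, Group A

One predicate separates the groups cleanly: rank ≤ 9.
(owner=Cal, suit=hearts, rank=12, row=1) → rank = 12 → Group B.
(owner=Eve, suit=spades, rank=7, row=3) → rank = 7 → Group A.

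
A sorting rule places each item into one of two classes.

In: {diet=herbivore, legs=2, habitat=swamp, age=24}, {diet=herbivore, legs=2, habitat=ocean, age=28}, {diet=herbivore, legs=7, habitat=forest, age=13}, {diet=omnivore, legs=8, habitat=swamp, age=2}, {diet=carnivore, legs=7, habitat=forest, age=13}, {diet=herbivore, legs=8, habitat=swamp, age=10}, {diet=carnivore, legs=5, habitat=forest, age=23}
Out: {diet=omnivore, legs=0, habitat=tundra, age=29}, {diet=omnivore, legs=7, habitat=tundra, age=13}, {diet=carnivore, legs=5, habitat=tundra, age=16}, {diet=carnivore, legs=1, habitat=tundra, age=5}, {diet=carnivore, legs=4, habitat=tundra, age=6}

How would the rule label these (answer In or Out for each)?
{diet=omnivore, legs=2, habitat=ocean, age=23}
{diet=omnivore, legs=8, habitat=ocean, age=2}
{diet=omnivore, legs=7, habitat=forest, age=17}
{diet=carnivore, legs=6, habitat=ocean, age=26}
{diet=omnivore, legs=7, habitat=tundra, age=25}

In, In, In, In, Out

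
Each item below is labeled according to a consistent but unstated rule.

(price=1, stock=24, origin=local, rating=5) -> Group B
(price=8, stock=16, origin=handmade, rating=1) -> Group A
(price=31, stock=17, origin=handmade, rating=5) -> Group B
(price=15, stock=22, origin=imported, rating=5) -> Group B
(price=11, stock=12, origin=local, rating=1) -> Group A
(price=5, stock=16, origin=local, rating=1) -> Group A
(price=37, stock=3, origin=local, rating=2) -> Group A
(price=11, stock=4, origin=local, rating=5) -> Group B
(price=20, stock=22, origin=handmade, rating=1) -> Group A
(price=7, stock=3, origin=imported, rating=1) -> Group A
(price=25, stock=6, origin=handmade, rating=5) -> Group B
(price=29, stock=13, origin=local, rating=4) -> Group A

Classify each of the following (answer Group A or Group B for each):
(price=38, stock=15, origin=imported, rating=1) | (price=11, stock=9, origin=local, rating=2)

'Group A' ⟺ rating ≤ 4.
(price=38, stock=15, origin=imported, rating=1): rating = 1 — passes, so Group A.
(price=11, stock=9, origin=local, rating=2): rating = 2 — passes, so Group A.

Group A, Group A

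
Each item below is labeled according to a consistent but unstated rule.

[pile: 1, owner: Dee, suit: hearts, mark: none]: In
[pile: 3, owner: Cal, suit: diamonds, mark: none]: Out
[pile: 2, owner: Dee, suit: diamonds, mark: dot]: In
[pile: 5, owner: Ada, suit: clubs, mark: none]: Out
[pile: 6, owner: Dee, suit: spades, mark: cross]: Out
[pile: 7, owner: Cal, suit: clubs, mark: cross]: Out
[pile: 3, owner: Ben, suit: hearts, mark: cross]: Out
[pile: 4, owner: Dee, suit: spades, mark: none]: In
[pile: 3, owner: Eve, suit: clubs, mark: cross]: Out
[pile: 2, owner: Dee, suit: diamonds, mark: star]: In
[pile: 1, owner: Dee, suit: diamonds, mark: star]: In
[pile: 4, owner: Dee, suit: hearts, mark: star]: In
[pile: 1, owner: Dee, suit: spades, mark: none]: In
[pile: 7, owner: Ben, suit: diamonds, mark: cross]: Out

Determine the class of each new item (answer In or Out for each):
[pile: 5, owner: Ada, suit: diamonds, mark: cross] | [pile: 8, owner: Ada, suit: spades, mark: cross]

The rule appears to be: owner is Dee AND pile ≤ 4.
[pile: 5, owner: Ada, suit: diamonds, mark: cross] → owner is Ada, pile = 5 → Out. [pile: 8, owner: Ada, suit: spades, mark: cross] → owner is Ada, pile = 8 → Out.

Out, Out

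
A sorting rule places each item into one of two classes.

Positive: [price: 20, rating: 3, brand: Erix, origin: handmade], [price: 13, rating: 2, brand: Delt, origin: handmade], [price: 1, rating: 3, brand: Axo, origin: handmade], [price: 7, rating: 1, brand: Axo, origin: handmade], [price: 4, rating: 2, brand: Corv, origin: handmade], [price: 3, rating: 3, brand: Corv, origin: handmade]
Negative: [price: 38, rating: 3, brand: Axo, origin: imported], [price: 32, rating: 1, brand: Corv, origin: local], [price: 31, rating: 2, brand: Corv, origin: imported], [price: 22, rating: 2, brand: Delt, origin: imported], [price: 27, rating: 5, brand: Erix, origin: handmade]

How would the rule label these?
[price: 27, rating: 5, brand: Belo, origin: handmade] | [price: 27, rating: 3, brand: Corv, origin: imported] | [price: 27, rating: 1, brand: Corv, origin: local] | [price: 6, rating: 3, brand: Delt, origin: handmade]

Negative, Negative, Negative, Positive

Rule: price ≤ 20. This holds for each 'Positive' example and fails for each 'Negative' one.
Negative: [price: 27, rating: 5, brand: Belo, origin: handmade], since price = 27. Negative: [price: 27, rating: 3, brand: Corv, origin: imported], since price = 27. Negative: [price: 27, rating: 1, brand: Corv, origin: local], since price = 27. Positive: [price: 6, rating: 3, brand: Delt, origin: handmade], since price = 6.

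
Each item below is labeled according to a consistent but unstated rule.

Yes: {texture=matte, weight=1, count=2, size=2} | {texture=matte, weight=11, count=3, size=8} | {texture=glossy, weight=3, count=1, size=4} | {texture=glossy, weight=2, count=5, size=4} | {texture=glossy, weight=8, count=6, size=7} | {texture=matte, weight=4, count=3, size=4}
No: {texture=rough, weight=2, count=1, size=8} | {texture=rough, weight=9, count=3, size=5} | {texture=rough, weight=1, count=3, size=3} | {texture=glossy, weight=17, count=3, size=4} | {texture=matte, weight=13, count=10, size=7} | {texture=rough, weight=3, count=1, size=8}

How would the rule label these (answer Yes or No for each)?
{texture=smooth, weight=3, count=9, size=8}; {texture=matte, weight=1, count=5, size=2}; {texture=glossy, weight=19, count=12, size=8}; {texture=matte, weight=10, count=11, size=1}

The classifier is using: texture is not rough AND weight ≤ 11.
{texture=smooth, weight=3, count=9, size=8}: texture is smooth, weight = 3, checks out → Yes. {texture=matte, weight=1, count=5, size=2}: texture is matte, weight = 1, checks out → Yes. {texture=glossy, weight=19, count=12, size=8}: texture is glossy, weight = 19, does not pass → No. {texture=matte, weight=10, count=11, size=1}: texture is matte, weight = 10, checks out → Yes.

Yes, Yes, No, Yes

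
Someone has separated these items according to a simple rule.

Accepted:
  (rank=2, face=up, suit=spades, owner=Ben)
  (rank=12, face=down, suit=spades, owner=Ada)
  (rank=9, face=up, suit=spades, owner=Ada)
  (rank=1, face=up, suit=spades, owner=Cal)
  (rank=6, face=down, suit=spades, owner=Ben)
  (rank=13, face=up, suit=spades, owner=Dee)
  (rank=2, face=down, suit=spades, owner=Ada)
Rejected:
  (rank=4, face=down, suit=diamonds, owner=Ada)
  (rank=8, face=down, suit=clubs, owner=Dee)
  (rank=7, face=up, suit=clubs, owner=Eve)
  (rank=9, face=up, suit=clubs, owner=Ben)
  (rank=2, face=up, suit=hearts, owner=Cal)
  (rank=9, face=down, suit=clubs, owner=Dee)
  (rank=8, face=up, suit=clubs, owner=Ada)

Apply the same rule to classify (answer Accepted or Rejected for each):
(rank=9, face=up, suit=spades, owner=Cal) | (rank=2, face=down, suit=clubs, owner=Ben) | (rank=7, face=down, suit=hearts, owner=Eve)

Accepted, Rejected, Rejected

Comparing the two groups points to one rule — suit is spades.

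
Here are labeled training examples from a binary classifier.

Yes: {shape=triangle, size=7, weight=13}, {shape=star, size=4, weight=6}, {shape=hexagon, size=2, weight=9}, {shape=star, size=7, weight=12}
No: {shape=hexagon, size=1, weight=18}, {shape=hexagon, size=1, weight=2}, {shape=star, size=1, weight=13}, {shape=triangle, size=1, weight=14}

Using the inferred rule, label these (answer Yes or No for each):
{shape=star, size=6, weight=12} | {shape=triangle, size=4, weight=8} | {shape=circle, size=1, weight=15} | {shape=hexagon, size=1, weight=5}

Every 'Yes' example satisfies: size ≥ 2. None of the 'No' examples do.

Yes, Yes, No, No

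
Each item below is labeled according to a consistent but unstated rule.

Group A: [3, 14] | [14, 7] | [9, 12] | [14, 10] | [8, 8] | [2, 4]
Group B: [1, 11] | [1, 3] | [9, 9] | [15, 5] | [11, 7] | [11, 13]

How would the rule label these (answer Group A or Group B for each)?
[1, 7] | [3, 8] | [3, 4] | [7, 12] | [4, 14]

One predicate separates the groups cleanly: product is even.
[1, 7]: Group B (1·7 = 7).
[3, 8]: Group A (3·8 = 24).
[3, 4]: Group A (3·4 = 12).
[7, 12]: Group A (7·12 = 84).
[4, 14]: Group A (4·14 = 56).

Group B, Group A, Group A, Group A, Group A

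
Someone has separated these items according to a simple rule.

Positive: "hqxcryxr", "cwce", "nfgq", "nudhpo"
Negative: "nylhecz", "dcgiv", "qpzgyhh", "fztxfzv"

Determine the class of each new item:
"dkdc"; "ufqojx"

Looking at the examples, the only property every 'Positive' case has and every 'Negative' case lacks is: even length.
"dkdc": length 4 — checks out, so Positive.
"ufqojx": length 6 — checks out, so Positive.

Positive, Positive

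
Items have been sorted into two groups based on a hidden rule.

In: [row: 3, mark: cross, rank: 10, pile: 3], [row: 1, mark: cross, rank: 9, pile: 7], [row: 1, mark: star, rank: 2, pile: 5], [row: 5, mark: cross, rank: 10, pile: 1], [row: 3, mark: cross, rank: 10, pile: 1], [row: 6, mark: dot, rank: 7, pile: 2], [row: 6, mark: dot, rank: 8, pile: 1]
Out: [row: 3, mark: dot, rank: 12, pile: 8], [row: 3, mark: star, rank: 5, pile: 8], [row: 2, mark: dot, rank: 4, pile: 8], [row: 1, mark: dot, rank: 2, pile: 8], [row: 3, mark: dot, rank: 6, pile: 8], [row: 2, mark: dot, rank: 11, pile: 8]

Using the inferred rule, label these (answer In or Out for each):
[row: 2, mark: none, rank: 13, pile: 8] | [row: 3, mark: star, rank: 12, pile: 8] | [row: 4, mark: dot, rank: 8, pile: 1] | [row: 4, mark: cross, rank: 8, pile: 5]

Out, Out, In, In

Every 'In' example satisfies: pile ≤ 7. None of the 'Out' examples do.
[row: 2, mark: none, rank: 13, pile: 8] → pile = 8 → Out.
[row: 3, mark: star, rank: 12, pile: 8] → pile = 8 → Out.
[row: 4, mark: dot, rank: 8, pile: 1] → pile = 1 → In.
[row: 4, mark: cross, rank: 8, pile: 5] → pile = 5 → In.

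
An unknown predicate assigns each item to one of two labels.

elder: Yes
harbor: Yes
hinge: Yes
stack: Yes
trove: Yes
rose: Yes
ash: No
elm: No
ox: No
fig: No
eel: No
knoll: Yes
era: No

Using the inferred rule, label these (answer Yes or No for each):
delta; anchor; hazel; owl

The simplest hypothesis consistent with all the labels is: length ≥ 4.
delta → length 5 → Yes.
anchor → length 6 → Yes.
hazel → length 5 → Yes.
owl → length 3 → No.

Yes, Yes, Yes, No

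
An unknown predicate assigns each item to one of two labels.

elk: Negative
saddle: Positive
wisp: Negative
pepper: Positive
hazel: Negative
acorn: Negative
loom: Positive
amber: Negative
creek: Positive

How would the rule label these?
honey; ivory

Negative, Negative

Every 'Positive' example satisfies: has a double letter. None of the 'Negative' examples do.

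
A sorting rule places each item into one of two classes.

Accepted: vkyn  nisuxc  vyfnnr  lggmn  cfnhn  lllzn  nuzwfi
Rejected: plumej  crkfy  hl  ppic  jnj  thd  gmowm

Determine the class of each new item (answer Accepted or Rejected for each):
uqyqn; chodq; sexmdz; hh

Accepted, Rejected, Rejected, Rejected

The distinguishing property — length ≥ 4 AND contains 'n' — holds for all the 'Accepted' cases and none of the 'Rejected' cases.
Accepted: uqyqn, since length 5, has 'n'. Rejected: chodq, since length 5, no 'n'. Rejected: sexmdz, since length 6, no 'n'. Rejected: hh, since length 2, no 'n'.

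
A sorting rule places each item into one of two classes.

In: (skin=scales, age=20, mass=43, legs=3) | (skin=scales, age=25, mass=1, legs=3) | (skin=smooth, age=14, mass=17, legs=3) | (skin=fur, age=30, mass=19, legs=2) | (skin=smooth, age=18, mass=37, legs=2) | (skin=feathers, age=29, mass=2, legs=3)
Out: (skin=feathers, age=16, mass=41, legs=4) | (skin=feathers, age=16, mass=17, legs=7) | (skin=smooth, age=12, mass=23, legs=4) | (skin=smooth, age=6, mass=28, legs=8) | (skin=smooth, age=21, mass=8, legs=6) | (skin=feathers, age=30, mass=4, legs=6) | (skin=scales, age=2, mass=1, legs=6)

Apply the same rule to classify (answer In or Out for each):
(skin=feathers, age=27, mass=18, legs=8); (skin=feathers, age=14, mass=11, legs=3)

Out, In

The common property of the 'In' items is: legs ≤ 3. No 'Out' item has it.
(skin=feathers, age=27, mass=18, legs=8): Out (legs = 8). (skin=feathers, age=14, mass=11, legs=3): In (legs = 3).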